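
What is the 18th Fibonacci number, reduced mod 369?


F(k) mod 369 for k=1..18:
1, 1, 2, 3, 5, 8, 13, 21, 34, 55, 89, 144, 233, 8, 241, 249, 121, 1
F(18) mod 369 = 1


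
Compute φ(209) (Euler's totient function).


209 = 11 × 19
Prime factors: 11, 19
φ(209) = 209 × (1-1/11) × (1-1/19)
= 209 × 10/11 × 18/19 = 180

φ(209) = 180


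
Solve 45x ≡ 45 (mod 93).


GCD(45, 93) = 3 divides 45
Divide: 15x ≡ 15 (mod 31)
x ≡ 1 (mod 31)


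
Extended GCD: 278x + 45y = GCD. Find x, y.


Tabular extended Euclidean (each row: r = 278*s + 45*t):
r=278, s=1, t=0
r=45, s=0, t=1
q=6: r=8, s=1, t=-6   [278*(1) + 45*(-6) = 8]
q=5: r=5, s=-5, t=31   [278*(-5) + 45*(31) = 5]
q=1: r=3, s=6, t=-37   [278*(6) + 45*(-37) = 3]
q=1: r=2, s=-11, t=68   [278*(-11) + 45*(68) = 2]
q=1: r=1, s=17, t=-105   [278*(17) + 45*(-105) = 1]
q=2: r=0, s=-45, t=278   [278*(-45) + 45*(278) = 0]
GCD = 1; from the row with r=1: x=17, y=-105
Check: 278*(17) + 45*(-105) = 4726 - 4725 = 1

GCD = 1, x = 17, y = -105


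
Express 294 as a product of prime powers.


294 / 2 = 147
147 / 3 = 49
49 / 7 = 7
7 / 7 = 1
294 = 2 × 3 × 7^2


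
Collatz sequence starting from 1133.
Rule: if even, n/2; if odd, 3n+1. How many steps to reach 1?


1133 → 3400 → 1700 → 850 → 425 → 1276 → 638 → 319 → 958 → 479 → 1438 → 719 → 2158 → 1079 → 3238 → 1619 → 4858 → 2429 → 7288 → 3644 → 1822 → 911 → 2734 → 1367 → 4102 → 2051 → 6154 → 3077 → 9232 → 4616 → 2308 → 1154 → 577 → 1732 → 866 → 433 → 1300 → 650 → 325 → 976 → 488 → 244 → 122 → 61 → 184 → 92 → 46 → 23 → 70 → 35 → 106 → 53 → 160 → 80 → 40 → 20 → 10 → 5 → 16 → 8 → 4 → 2 → 1
Total steps = 62

62 steps


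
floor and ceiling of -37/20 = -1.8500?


-37/20 = -1.8500
floor = -2
ceil = -1

floor = -2, ceil = -1


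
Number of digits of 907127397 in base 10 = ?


907127397 has 9 digits in base 10
floor(log10(907127397)) + 1 = floor(8.9577) + 1 = 9

9 digits (base 10)


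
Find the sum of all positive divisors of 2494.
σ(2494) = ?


Divisors of 2494: 1, 2, 29, 43, 58, 86, 1247, 2494
Sum = 1 + 2 + 29 + 43 + 58 + 86 + 1247 + 2494 = 3960

σ(2494) = 3960


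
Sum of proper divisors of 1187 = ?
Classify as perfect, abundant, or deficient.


Proper divisors: 1
Sum = 1 = 1
1 < 1187 → deficient

s(1187) = 1 (deficient)


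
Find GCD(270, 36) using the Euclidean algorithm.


270 = 7 * 36 + 18
36 = 2 * 18 + 0
GCD = 18


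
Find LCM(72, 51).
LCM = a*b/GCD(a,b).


GCD(72, 51) = 3
LCM = 72*51/3 = 3672/3 = 1224

LCM = 1224


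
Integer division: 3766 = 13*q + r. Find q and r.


3766 = 13 * 289 + 9
Check: 3757 + 9 = 3766

q = 289, r = 9


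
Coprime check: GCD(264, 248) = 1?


Euclidean algorithm:
264 = 1 * 248 + 16
248 = 15 * 16 + 8
16 = 2 * 8 + 0
GCD(264, 248) = 8

No, not coprime (GCD = 8)


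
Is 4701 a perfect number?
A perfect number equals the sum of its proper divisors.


Proper divisors of 4701: 1, 3, 1567
Sum = 1 + 3 + 1567 = 1571

No, 4701 is not perfect (1571 ≠ 4701)


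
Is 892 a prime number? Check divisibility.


892 / 2 = 446 (exact division)
892 is NOT prime.

No, 892 is not prime


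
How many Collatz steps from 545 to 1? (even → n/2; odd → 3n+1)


545 → 1636 → 818 → 409 → 1228 → 614 → 307 → 922 → 461 → 1384 → 692 → 346 → 173 → 520 → 260 → 130 → 65 → 196 → 98 → 49 → 148 → 74 → 37 → 112 → 56 → 28 → 14 → 7 → 22 → 11 → 34 → 17 → 52 → 26 → 13 → 40 → 20 → 10 → 5 → 16 → 8 → 4 → 2 → 1
Total steps = 43

43 steps


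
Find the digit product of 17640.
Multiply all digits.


1 × 7 × 6 × 4 × 0 = 0


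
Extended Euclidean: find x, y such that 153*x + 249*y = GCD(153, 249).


Tabular extended Euclidean (each row: r = 153*s + 249*t):
r=153, s=1, t=0
r=249, s=0, t=1
q=0: r=153, s=1, t=0   [153*(1) + 249*(0) = 153]
q=1: r=96, s=-1, t=1   [153*(-1) + 249*(1) = 96]
q=1: r=57, s=2, t=-1   [153*(2) + 249*(-1) = 57]
q=1: r=39, s=-3, t=2   [153*(-3) + 249*(2) = 39]
q=1: r=18, s=5, t=-3   [153*(5) + 249*(-3) = 18]
q=2: r=3, s=-13, t=8   [153*(-13) + 249*(8) = 3]
q=6: r=0, s=83, t=-51   [153*(83) + 249*(-51) = 0]
GCD = 3; from the row with r=3: x=-13, y=8
Check: 153*(-13) + 249*(8) = -1989 + 1992 = 3

GCD = 3, x = -13, y = 8


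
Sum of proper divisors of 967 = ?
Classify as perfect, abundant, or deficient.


Proper divisors: 1
Sum = 1 = 1
1 < 967 → deficient

s(967) = 1 (deficient)


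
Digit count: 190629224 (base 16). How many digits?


190629224 in base 16 = B5CC568
Number of digits = 7

7 digits (base 16)


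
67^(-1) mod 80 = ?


Use the extended Euclidean algorithm on (80, 67); each row r = 80*s + 67*t:
r=80, s=1, t=0
r=67, s=0, t=1
q=1: r=13, s=1, t=-1   [80*(1) + 67*(-1) = 13]
q=5: r=2, s=-5, t=6   [80*(-5) + 67*(6) = 2]
q=6: r=1, s=31, t=-37   [80*(31) + 67*(-37) = 1]
q=2: r=0, s=-67, t=80   [80*(-67) + 67*(80) = 0]
GCD = 1 with t = -37, so 67*(-37) ≡ 1 (mod 80)
Inverse = -37 mod 80 = 43
Check: 67 * 43 = 2881 ≡ 1 (mod 80)

67^(-1) ≡ 43 (mod 80)


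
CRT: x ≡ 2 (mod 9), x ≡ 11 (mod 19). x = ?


M = 9*19 = 171
M1 = M/9 = 19, M2 = M/19 = 9
M1^(-1) mod 9 = 1, M2^(-1) mod 19 = 17
x = 2*19*1 + 11*9*17 = 1721
1721 mod 171 = 11
Check: 11 mod 9 = 2 ✓, 11 mod 19 = 11 ✓

x ≡ 11 (mod 171)


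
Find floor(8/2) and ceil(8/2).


8/2 = 4.0000
floor = 4
ceil = 4

floor = 4, ceil = 4


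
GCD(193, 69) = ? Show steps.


193 = 2 * 69 + 55
69 = 1 * 55 + 14
55 = 3 * 14 + 13
14 = 1 * 13 + 1
13 = 13 * 1 + 0
GCD = 1


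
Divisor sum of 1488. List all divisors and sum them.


Divisors of 1488: 1, 2, 3, 4, 6, 8, 12, 16, 24, 31, 48, 62, 93, 124, 186, 248, 372, 496, 744, 1488
Sum = 1 + 2 + 3 + 4 + 6 + 8 + 12 + 16 + 24 + 31 + 48 + 62 + 93 + 124 + 186 + 248 + 372 + 496 + 744 + 1488 = 3968

σ(1488) = 3968


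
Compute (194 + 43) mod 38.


194 + 43 = 237
237 mod 38 = 9


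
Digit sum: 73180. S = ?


7 + 3 + 1 + 8 + 0 = 19


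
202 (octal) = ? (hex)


202 (base 8) = 130 (decimal)
130 (decimal) = 82 (base 16)


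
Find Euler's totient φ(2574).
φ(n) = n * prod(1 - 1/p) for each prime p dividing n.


2574 = 2 × 3^2 × 11 × 13
Prime factors: 2, 3, 11, 13
φ(2574) = 2574 × (1-1/2) × (1-1/3) × (1-1/11) × (1-1/13)
= 2574 × 1/2 × 2/3 × 10/11 × 12/13 = 720

φ(2574) = 720


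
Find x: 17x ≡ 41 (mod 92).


GCD(17, 92) = 1, unique solution
a^(-1) mod 92 = 65
x = 65 * 41 mod 92 = 89

x ≡ 89 (mod 92)


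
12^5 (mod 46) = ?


12^1 mod 46 = 12
12^2 mod 46 = 6
12^3 mod 46 = 26
12^4 mod 46 = 36
12^5 mod 46 = 18


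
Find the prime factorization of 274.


274 / 2 = 137
137 / 137 = 1
274 = 2 × 137


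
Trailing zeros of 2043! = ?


floor(2043/5) = 408
floor(2043/25) = 81
floor(2043/125) = 16
floor(2043/625) = 3
Total = 508

508 trailing zeros


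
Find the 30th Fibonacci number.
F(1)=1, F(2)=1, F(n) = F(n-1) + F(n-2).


Sequence: 1, 1, 2, 3, 5, 8, 13, 21, 34, 55, 89, 144, 233, 377, 610, 987, 1597, 2584, 4181, 6765, 10946, 17711, 28657, 46368, 75025, 121393, 196418, 317811, 514229, 832040
F(30) = 832040


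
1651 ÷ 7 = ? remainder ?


1651 = 7 * 235 + 6
Check: 1645 + 6 = 1651

q = 235, r = 6


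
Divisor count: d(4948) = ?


4948 = 2^2 × 1237^1
d(4948) = (2+1) × (1+1) = 6

6 divisors


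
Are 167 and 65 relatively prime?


Euclidean algorithm:
167 = 2 * 65 + 37
65 = 1 * 37 + 28
37 = 1 * 28 + 9
28 = 3 * 9 + 1
9 = 9 * 1 + 0
GCD(167, 65) = 1

Yes, coprime (GCD = 1)


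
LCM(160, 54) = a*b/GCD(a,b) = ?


GCD(160, 54) = 2
LCM = 160*54/2 = 8640/2 = 4320

LCM = 4320


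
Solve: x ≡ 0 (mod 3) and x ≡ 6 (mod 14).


M = 3*14 = 42
M1 = M/3 = 14, M2 = M/14 = 3
M1^(-1) mod 3 = 2, M2^(-1) mod 14 = 5
x = 0*14*2 + 6*3*5 = 90
90 mod 42 = 6
Check: 6 mod 3 = 0 ✓, 6 mod 14 = 6 ✓

x ≡ 6 (mod 42)


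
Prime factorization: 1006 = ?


1006 / 2 = 503
503 / 503 = 1
1006 = 2 × 503


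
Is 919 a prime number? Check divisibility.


Check divisors up to sqrt(919) = 30.3150
No divisors found.
919 is prime.

Yes, 919 is prime


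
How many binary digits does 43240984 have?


43240984 in base 2 = 10100100111100111000011000
Number of digits = 26

26 digits (base 2)


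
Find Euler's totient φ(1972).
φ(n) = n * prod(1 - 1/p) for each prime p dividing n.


1972 = 2^2 × 17 × 29
Prime factors: 2, 17, 29
φ(1972) = 1972 × (1-1/2) × (1-1/17) × (1-1/29)
= 1972 × 1/2 × 16/17 × 28/29 = 896

φ(1972) = 896


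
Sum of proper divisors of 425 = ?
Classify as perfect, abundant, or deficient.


Proper divisors: 1, 5, 17, 25, 85
Sum = 1 + 5 + 17 + 25 + 85 = 133
133 < 425 → deficient

s(425) = 133 (deficient)


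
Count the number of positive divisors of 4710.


4710 = 2^1 × 3^1 × 5^1 × 157^1
d(4710) = (1+1) × (1+1) × (1+1) × (1+1) = 16

16 divisors


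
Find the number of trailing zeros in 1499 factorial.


floor(1499/5) = 299
floor(1499/25) = 59
floor(1499/125) = 11
floor(1499/625) = 2
Total = 371

371 trailing zeros


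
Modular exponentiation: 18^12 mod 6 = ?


18^1 mod 6 = 0
18^2 mod 6 = 0
18^3 mod 6 = 0
18^4 mod 6 = 0
18^5 mod 6 = 0
18^6 mod 6 = 0
18^7 mod 6 = 0
18^8 mod 6 = 0
18^9 mod 6 = 0
18^10 mod 6 = 0
18^11 mod 6 = 0
18^12 mod 6 = 0


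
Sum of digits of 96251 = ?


9 + 6 + 2 + 5 + 1 = 23


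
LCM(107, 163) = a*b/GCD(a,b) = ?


GCD(107, 163) = 1
LCM = 107*163/1 = 17441/1 = 17441

LCM = 17441


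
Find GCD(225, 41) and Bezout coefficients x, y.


Tabular extended Euclidean (each row: r = 225*s + 41*t):
r=225, s=1, t=0
r=41, s=0, t=1
q=5: r=20, s=1, t=-5   [225*(1) + 41*(-5) = 20]
q=2: r=1, s=-2, t=11   [225*(-2) + 41*(11) = 1]
q=20: r=0, s=41, t=-225   [225*(41) + 41*(-225) = 0]
GCD = 1; from the row with r=1: x=-2, y=11
Check: 225*(-2) + 41*(11) = -450 + 451 = 1

GCD = 1, x = -2, y = 11


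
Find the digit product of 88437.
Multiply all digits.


8 × 8 × 4 × 3 × 7 = 5376


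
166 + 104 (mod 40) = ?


166 + 104 = 270
270 mod 40 = 30


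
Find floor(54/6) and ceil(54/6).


54/6 = 9.0000
floor = 9
ceil = 9

floor = 9, ceil = 9


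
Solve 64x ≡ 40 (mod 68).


GCD(64, 68) = 4 divides 40
Divide: 16x ≡ 10 (mod 17)
x ≡ 7 (mod 17)


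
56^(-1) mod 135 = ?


Use the extended Euclidean algorithm on (135, 56); each row r = 135*s + 56*t:
r=135, s=1, t=0
r=56, s=0, t=1
q=2: r=23, s=1, t=-2   [135*(1) + 56*(-2) = 23]
q=2: r=10, s=-2, t=5   [135*(-2) + 56*(5) = 10]
q=2: r=3, s=5, t=-12   [135*(5) + 56*(-12) = 3]
q=3: r=1, s=-17, t=41   [135*(-17) + 56*(41) = 1]
q=3: r=0, s=56, t=-135   [135*(56) + 56*(-135) = 0]
GCD = 1 with t = 41, so 56*(41) ≡ 1 (mod 135)
Inverse = 41 mod 135 = 41
Check: 56 * 41 = 2296 ≡ 1 (mod 135)

56^(-1) ≡ 41 (mod 135)


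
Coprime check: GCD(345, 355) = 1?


Euclidean algorithm:
355 = 1 * 345 + 10
345 = 34 * 10 + 5
10 = 2 * 5 + 0
GCD(345, 355) = 5

No, not coprime (GCD = 5)


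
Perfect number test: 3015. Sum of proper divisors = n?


Proper divisors of 3015: 1, 3, 5, 9, 15, 45, 67, 201, 335, 603, 1005
Sum = 1 + 3 + 5 + 9 + 15 + 45 + 67 + 201 + 335 + 603 + 1005 = 2289

No, 3015 is not perfect (2289 ≠ 3015)


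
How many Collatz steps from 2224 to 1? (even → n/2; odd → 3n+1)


2224 → 1112 → 556 → 278 → 139 → 418 → 209 → 628 → 314 → 157 → 472 → 236 → 118 → 59 → 178 → 89 → 268 → 134 → 67 → 202 → 101 → 304 → 152 → 76 → 38 → 19 → 58 → 29 → 88 → 44 → 22 → 11 → 34 → 17 → 52 → 26 → 13 → 40 → 20 → 10 → 5 → 16 → 8 → 4 → 2 → 1
Total steps = 45

45 steps


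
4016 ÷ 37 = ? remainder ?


4016 = 37 * 108 + 20
Check: 3996 + 20 = 4016

q = 108, r = 20


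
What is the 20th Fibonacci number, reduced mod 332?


F(k) mod 332 for k=1..20:
1, 1, 2, 3, 5, 8, 13, 21, 34, 55, 89, 144, 233, 45, 278, 323, 269, 260, 197, 125
F(20) mod 332 = 125


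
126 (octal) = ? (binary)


126 (base 8) = 86 (decimal)
86 (decimal) = 1010110 (base 2)


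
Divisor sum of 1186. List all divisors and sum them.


Divisors of 1186: 1, 2, 593, 1186
Sum = 1 + 2 + 593 + 1186 = 1782

σ(1186) = 1782


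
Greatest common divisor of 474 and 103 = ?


474 = 4 * 103 + 62
103 = 1 * 62 + 41
62 = 1 * 41 + 21
41 = 1 * 21 + 20
21 = 1 * 20 + 1
20 = 20 * 1 + 0
GCD = 1


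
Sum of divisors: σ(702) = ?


Divisors of 702: 1, 2, 3, 6, 9, 13, 18, 26, 27, 39, 54, 78, 117, 234, 351, 702
Sum = 1 + 2 + 3 + 6 + 9 + 13 + 18 + 26 + 27 + 39 + 54 + 78 + 117 + 234 + 351 + 702 = 1680

σ(702) = 1680


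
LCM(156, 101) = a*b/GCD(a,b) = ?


GCD(156, 101) = 1
LCM = 156*101/1 = 15756/1 = 15756

LCM = 15756


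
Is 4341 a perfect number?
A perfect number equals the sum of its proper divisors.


Proper divisors of 4341: 1, 3, 1447
Sum = 1 + 3 + 1447 = 1451

No, 4341 is not perfect (1451 ≠ 4341)


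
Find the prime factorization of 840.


840 / 2 = 420
420 / 2 = 210
210 / 2 = 105
105 / 3 = 35
35 / 5 = 7
7 / 7 = 1
840 = 2^3 × 3 × 5 × 7


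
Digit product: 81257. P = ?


8 × 1 × 2 × 5 × 7 = 560


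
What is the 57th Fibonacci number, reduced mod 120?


F(k) mod 120 for k=1..57:
1, 1, 2, 3, 5, 8, 13, 21, 34, 55, 89, 24, 113, 17, 10, 27, 37, 64, 101, 45, 26, 71, 97, 48, 25, 73, 98, 51, 29, 80, 109, 69, 58, 7, 65, 72, 17, 89, 106, 75, 61, 16, 77, 93, 50, 23, 73, 96, 49, 25, 74, 99, 53, 32, 85, 117, 82
F(57) mod 120 = 82


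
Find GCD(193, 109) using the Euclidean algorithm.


193 = 1 * 109 + 84
109 = 1 * 84 + 25
84 = 3 * 25 + 9
25 = 2 * 9 + 7
9 = 1 * 7 + 2
7 = 3 * 2 + 1
2 = 2 * 1 + 0
GCD = 1


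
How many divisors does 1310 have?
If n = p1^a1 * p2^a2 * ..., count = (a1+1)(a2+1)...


1310 = 2^1 × 5^1 × 131^1
d(1310) = (1+1) × (1+1) × (1+1) = 8

8 divisors


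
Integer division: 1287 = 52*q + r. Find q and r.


1287 = 52 * 24 + 39
Check: 1248 + 39 = 1287

q = 24, r = 39


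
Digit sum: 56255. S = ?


5 + 6 + 2 + 5 + 5 = 23


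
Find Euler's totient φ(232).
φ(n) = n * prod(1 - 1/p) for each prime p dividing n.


232 = 2^3 × 29
Prime factors: 2, 29
φ(232) = 232 × (1-1/2) × (1-1/29)
= 232 × 1/2 × 28/29 = 112

φ(232) = 112


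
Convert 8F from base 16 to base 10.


8F (base 16) = 143 (decimal)
143 (decimal) = 143 (base 10)


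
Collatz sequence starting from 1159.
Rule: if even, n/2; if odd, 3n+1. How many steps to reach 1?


1159 → 3478 → 1739 → 5218 → 2609 → 7828 → 3914 → 1957 → 5872 → 2936 → 1468 → 734 → 367 → 1102 → 551 → 1654 → 827 → 2482 → 1241 → 3724 → 1862 → 931 → 2794 → 1397 → 4192 → 2096 → 1048 → 524 → 262 → 131 → 394 → 197 → 592 → 296 → 148 → 74 → 37 → 112 → 56 → 28 → 14 → 7 → 22 → 11 → 34 → 17 → 52 → 26 → 13 → 40 → 20 → 10 → 5 → 16 → 8 → 4 → 2 → 1
Total steps = 57

57 steps


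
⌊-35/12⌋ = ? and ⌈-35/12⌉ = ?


-35/12 = -2.9167
floor = -3
ceil = -2

floor = -3, ceil = -2


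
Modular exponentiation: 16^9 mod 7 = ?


16^1 mod 7 = 2
16^2 mod 7 = 4
16^3 mod 7 = 1
16^4 mod 7 = 2
16^5 mod 7 = 4
16^6 mod 7 = 1
16^7 mod 7 = 2
16^8 mod 7 = 4
16^9 mod 7 = 1


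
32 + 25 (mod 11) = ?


32 + 25 = 57
57 mod 11 = 2


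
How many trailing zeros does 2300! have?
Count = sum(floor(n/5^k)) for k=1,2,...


floor(2300/5) = 460
floor(2300/25) = 92
floor(2300/125) = 18
floor(2300/625) = 3
Total = 573

573 trailing zeros


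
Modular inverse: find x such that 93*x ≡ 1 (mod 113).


Use the extended Euclidean algorithm on (113, 93); each row r = 113*s + 93*t:
r=113, s=1, t=0
r=93, s=0, t=1
q=1: r=20, s=1, t=-1   [113*(1) + 93*(-1) = 20]
q=4: r=13, s=-4, t=5   [113*(-4) + 93*(5) = 13]
q=1: r=7, s=5, t=-6   [113*(5) + 93*(-6) = 7]
q=1: r=6, s=-9, t=11   [113*(-9) + 93*(11) = 6]
q=1: r=1, s=14, t=-17   [113*(14) + 93*(-17) = 1]
q=6: r=0, s=-93, t=113   [113*(-93) + 93*(113) = 0]
GCD = 1 with t = -17, so 93*(-17) ≡ 1 (mod 113)
Inverse = -17 mod 113 = 96
Check: 93 * 96 = 8928 ≡ 1 (mod 113)

93^(-1) ≡ 96 (mod 113)


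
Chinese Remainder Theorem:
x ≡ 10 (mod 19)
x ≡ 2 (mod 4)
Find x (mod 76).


M = 19*4 = 76
M1 = M/19 = 4, M2 = M/4 = 19
M1^(-1) mod 19 = 5, M2^(-1) mod 4 = 3
x = 10*4*5 + 2*19*3 = 314
314 mod 76 = 10
Check: 10 mod 19 = 10 ✓, 10 mod 4 = 2 ✓

x ≡ 10 (mod 76)


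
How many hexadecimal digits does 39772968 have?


39772968 in base 16 = 25EE328
Number of digits = 7

7 digits (base 16)


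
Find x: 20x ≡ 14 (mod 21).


GCD(20, 21) = 1, unique solution
a^(-1) mod 21 = 20
x = 20 * 14 mod 21 = 7

x ≡ 7 (mod 21)


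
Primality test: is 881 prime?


Check divisors up to sqrt(881) = 29.6816
No divisors found.
881 is prime.

Yes, 881 is prime


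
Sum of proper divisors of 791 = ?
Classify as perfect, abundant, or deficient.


Proper divisors: 1, 7, 113
Sum = 1 + 7 + 113 = 121
121 < 791 → deficient

s(791) = 121 (deficient)


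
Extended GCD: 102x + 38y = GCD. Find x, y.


Tabular extended Euclidean (each row: r = 102*s + 38*t):
r=102, s=1, t=0
r=38, s=0, t=1
q=2: r=26, s=1, t=-2   [102*(1) + 38*(-2) = 26]
q=1: r=12, s=-1, t=3   [102*(-1) + 38*(3) = 12]
q=2: r=2, s=3, t=-8   [102*(3) + 38*(-8) = 2]
q=6: r=0, s=-19, t=51   [102*(-19) + 38*(51) = 0]
GCD = 2; from the row with r=2: x=3, y=-8
Check: 102*(3) + 38*(-8) = 306 - 304 = 2

GCD = 2, x = 3, y = -8


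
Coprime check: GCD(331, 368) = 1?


Euclidean algorithm:
368 = 1 * 331 + 37
331 = 8 * 37 + 35
37 = 1 * 35 + 2
35 = 17 * 2 + 1
2 = 2 * 1 + 0
GCD(331, 368) = 1

Yes, coprime (GCD = 1)


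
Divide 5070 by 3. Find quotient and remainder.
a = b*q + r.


5070 = 3 * 1690 + 0
Check: 5070 + 0 = 5070

q = 1690, r = 0


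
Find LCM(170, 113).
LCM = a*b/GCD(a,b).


GCD(170, 113) = 1
LCM = 170*113/1 = 19210/1 = 19210

LCM = 19210


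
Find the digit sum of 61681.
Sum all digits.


6 + 1 + 6 + 8 + 1 = 22


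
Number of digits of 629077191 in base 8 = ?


629077191 in base 8 = 4537572307
Number of digits = 10

10 digits (base 8)


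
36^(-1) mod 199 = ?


Use the extended Euclidean algorithm on (199, 36); each row r = 199*s + 36*t:
r=199, s=1, t=0
r=36, s=0, t=1
q=5: r=19, s=1, t=-5   [199*(1) + 36*(-5) = 19]
q=1: r=17, s=-1, t=6   [199*(-1) + 36*(6) = 17]
q=1: r=2, s=2, t=-11   [199*(2) + 36*(-11) = 2]
q=8: r=1, s=-17, t=94   [199*(-17) + 36*(94) = 1]
q=2: r=0, s=36, t=-199   [199*(36) + 36*(-199) = 0]
GCD = 1 with t = 94, so 36*(94) ≡ 1 (mod 199)
Inverse = 94 mod 199 = 94
Check: 36 * 94 = 3384 ≡ 1 (mod 199)

36^(-1) ≡ 94 (mod 199)


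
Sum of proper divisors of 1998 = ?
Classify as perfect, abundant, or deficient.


Proper divisors: 1, 2, 3, 6, 9, 18, 27, 37, 54, 74, 111, 222, 333, 666, 999
Sum = 1 + 2 + 3 + 6 + 9 + 18 + 27 + 37 + 54 + 74 + 111 + 222 + 333 + 666 + 999 = 2562
2562 > 1998 → abundant

s(1998) = 2562 (abundant)


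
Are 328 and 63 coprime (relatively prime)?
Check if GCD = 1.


Euclidean algorithm:
328 = 5 * 63 + 13
63 = 4 * 13 + 11
13 = 1 * 11 + 2
11 = 5 * 2 + 1
2 = 2 * 1 + 0
GCD(328, 63) = 1

Yes, coprime (GCD = 1)


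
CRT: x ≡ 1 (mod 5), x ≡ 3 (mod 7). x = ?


M = 5*7 = 35
M1 = M/5 = 7, M2 = M/7 = 5
M1^(-1) mod 5 = 3, M2^(-1) mod 7 = 3
x = 1*7*3 + 3*5*3 = 66
66 mod 35 = 31
Check: 31 mod 5 = 1 ✓, 31 mod 7 = 3 ✓

x ≡ 31 (mod 35)


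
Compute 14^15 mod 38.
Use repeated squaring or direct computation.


14^1 mod 38 = 14
14^2 mod 38 = 6
14^3 mod 38 = 8
14^4 mod 38 = 36
14^5 mod 38 = 10
14^6 mod 38 = 26
14^7 mod 38 = 22
14^8 mod 38 = 4
14^9 mod 38 = 18
14^10 mod 38 = 24
14^11 mod 38 = 32
14^12 mod 38 = 30
14^13 mod 38 = 2
14^14 mod 38 = 28
14^15 mod 38 = 12


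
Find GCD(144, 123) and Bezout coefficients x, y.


Tabular extended Euclidean (each row: r = 144*s + 123*t):
r=144, s=1, t=0
r=123, s=0, t=1
q=1: r=21, s=1, t=-1   [144*(1) + 123*(-1) = 21]
q=5: r=18, s=-5, t=6   [144*(-5) + 123*(6) = 18]
q=1: r=3, s=6, t=-7   [144*(6) + 123*(-7) = 3]
q=6: r=0, s=-41, t=48   [144*(-41) + 123*(48) = 0]
GCD = 3; from the row with r=3: x=6, y=-7
Check: 144*(6) + 123*(-7) = 864 - 861 = 3

GCD = 3, x = 6, y = -7


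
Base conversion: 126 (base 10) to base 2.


126 (base 10) = 126 (decimal)
126 (decimal) = 1111110 (base 2)


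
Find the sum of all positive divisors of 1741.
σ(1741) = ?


Divisors of 1741: 1, 1741
Sum = 1 + 1741 = 1742

σ(1741) = 1742


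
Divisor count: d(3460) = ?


3460 = 2^2 × 5^1 × 173^1
d(3460) = (2+1) × (1+1) × (1+1) = 12

12 divisors


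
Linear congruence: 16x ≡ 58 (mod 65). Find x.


GCD(16, 65) = 1, unique solution
a^(-1) mod 65 = 61
x = 61 * 58 mod 65 = 28

x ≡ 28 (mod 65)


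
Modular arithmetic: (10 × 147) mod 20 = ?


10 × 147 = 1470
1470 mod 20 = 10


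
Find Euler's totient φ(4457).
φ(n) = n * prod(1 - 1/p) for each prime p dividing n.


4457 = 4457
Prime factors: 4457
φ(4457) = 4457 × (1-1/4457)
= 4457 × 4456/4457 = 4456

φ(4457) = 4456


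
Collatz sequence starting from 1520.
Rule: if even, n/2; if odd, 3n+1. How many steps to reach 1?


1520 → 760 → 380 → 190 → 95 → 286 → 143 → 430 → 215 → 646 → 323 → 970 → 485 → 1456 → 728 → 364 → 182 → 91 → 274 → 137 → 412 → 206 → 103 → 310 → 155 → 466 → 233 → 700 → 350 → 175 → 526 → 263 → 790 → 395 → 1186 → 593 → 1780 → 890 → 445 → 1336 → 668 → 334 → 167 → 502 → 251 → 754 → 377 → 1132 → 566 → 283 → 850 → 425 → 1276 → 638 → 319 → 958 → 479 → 1438 → 719 → 2158 → 1079 → 3238 → 1619 → 4858 → 2429 → 7288 → 3644 → 1822 → 911 → 2734 → 1367 → 4102 → 2051 → 6154 → 3077 → 9232 → 4616 → 2308 → 1154 → 577 → 1732 → 866 → 433 → 1300 → 650 → 325 → 976 → 488 → 244 → 122 → 61 → 184 → 92 → 46 → 23 → 70 → 35 → 106 → 53 → 160 → 80 → 40 → 20 → 10 → 5 → 16 → 8 → 4 → 2 → 1
Total steps = 109

109 steps


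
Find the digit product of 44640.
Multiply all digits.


4 × 4 × 6 × 4 × 0 = 0


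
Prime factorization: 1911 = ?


1911 / 3 = 637
637 / 7 = 91
91 / 7 = 13
13 / 13 = 1
1911 = 3 × 7^2 × 13


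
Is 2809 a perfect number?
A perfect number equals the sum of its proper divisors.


Proper divisors of 2809: 1, 53
Sum = 1 + 53 = 54

No, 2809 is not perfect (54 ≠ 2809)


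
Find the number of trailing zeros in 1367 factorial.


floor(1367/5) = 273
floor(1367/25) = 54
floor(1367/125) = 10
floor(1367/625) = 2
Total = 339

339 trailing zeros


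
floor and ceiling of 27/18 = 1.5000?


27/18 = 1.5000
floor = 1
ceil = 2

floor = 1, ceil = 2


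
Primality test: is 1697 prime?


Check divisors up to sqrt(1697) = 41.1947
No divisors found.
1697 is prime.

Yes, 1697 is prime


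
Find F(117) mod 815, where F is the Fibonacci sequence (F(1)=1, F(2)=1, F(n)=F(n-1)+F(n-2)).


F(k) mod 815 for k=1..117:
1, 1, 2, 3, 5, 8, 13, 21, 34, 55, 89, 144, 233, 377, 610, 172, 782, 139, 106, 245, 351, 596, 132, 728, 45, 773, 3, 776, 779, 740, 704, 629, 518, 332, 35, 367, 402, 769, 356, 310, 666, 161, 12, 173, 185, 358, 543, 86, 629, 715, 529, 429, 143, 572, 715, 472, 372, 29, 401, 430, 16, 446, 462, 93, 555, 648, 388, 221, 609, 15, 624, 639, 448, 272, 720, 177, 82, 259, 341, 600, 126, 726, 37, 763, 800, 748, 733, 666, 584, 435, 204, 639, 28, 667, 695, 547, 427, 159, 586, 745, 516, 446, 147, 593, 740, 518, 443, 146, 589, 735, 509, 429, 123, 552, 675, 412, 272
F(117) mod 815 = 272


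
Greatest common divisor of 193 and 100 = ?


193 = 1 * 100 + 93
100 = 1 * 93 + 7
93 = 13 * 7 + 2
7 = 3 * 2 + 1
2 = 2 * 1 + 0
GCD = 1


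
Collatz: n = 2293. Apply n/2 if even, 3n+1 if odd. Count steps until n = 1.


2293 → 6880 → 3440 → 1720 → 860 → 430 → 215 → 646 → 323 → 970 → 485 → 1456 → 728 → 364 → 182 → 91 → 274 → 137 → 412 → 206 → 103 → 310 → 155 → 466 → 233 → 700 → 350 → 175 → 526 → 263 → 790 → 395 → 1186 → 593 → 1780 → 890 → 445 → 1336 → 668 → 334 → 167 → 502 → 251 → 754 → 377 → 1132 → 566 → 283 → 850 → 425 → 1276 → 638 → 319 → 958 → 479 → 1438 → 719 → 2158 → 1079 → 3238 → 1619 → 4858 → 2429 → 7288 → 3644 → 1822 → 911 → 2734 → 1367 → 4102 → 2051 → 6154 → 3077 → 9232 → 4616 → 2308 → 1154 → 577 → 1732 → 866 → 433 → 1300 → 650 → 325 → 976 → 488 → 244 → 122 → 61 → 184 → 92 → 46 → 23 → 70 → 35 → 106 → 53 → 160 → 80 → 40 → 20 → 10 → 5 → 16 → 8 → 4 → 2 → 1
Total steps = 107

107 steps


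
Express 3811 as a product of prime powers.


3811 / 37 = 103
103 / 103 = 1
3811 = 37 × 103


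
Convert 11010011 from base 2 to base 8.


11010011 (base 2) = 211 (decimal)
211 (decimal) = 323 (base 8)


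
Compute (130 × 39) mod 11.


130 × 39 = 5070
5070 mod 11 = 10


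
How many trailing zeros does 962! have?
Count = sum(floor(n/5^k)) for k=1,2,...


floor(962/5) = 192
floor(962/25) = 38
floor(962/125) = 7
floor(962/625) = 1
Total = 238

238 trailing zeros


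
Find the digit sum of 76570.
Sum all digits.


7 + 6 + 5 + 7 + 0 = 25


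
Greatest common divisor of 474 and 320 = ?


474 = 1 * 320 + 154
320 = 2 * 154 + 12
154 = 12 * 12 + 10
12 = 1 * 10 + 2
10 = 5 * 2 + 0
GCD = 2


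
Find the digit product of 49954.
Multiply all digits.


4 × 9 × 9 × 5 × 4 = 6480


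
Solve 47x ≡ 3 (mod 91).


GCD(47, 91) = 1, unique solution
a^(-1) mod 91 = 31
x = 31 * 3 mod 91 = 2

x ≡ 2 (mod 91)


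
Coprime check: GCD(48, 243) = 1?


Euclidean algorithm:
243 = 5 * 48 + 3
48 = 16 * 3 + 0
GCD(48, 243) = 3

No, not coprime (GCD = 3)


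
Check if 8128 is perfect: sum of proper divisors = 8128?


Proper divisors of 8128: 1, 2, 4, 8, 16, 32, 64, 127, 254, 508, 1016, 2032, 4064
Sum = 1 + 2 + 4 + 8 + 16 + 32 + 64 + 127 + 254 + 508 + 1016 + 2032 + 4064 = 8128

Yes, 8128 is perfect (8128 = 8128)


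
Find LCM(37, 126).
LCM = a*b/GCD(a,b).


GCD(37, 126) = 1
LCM = 37*126/1 = 4662/1 = 4662

LCM = 4662


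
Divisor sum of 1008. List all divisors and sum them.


Divisors of 1008: 1, 2, 3, 4, 6, 7, 8, 9, 12, 14, 16, 18, 21, 24, 28, 36, 42, 48, 56, 63, 72, 84, 112, 126, 144, 168, 252, 336, 504, 1008
Sum = 1 + 2 + 3 + 4 + 6 + 7 + 8 + 9 + 12 + 14 + 16 + 18 + 21 + 24 + 28 + 36 + 42 + 48 + 56 + 63 + 72 + 84 + 112 + 126 + 144 + 168 + 252 + 336 + 504 + 1008 = 3224

σ(1008) = 3224


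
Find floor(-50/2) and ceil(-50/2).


-50/2 = -25.0000
floor = -25
ceil = -25

floor = -25, ceil = -25


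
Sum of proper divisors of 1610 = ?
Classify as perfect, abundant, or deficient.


Proper divisors: 1, 2, 5, 7, 10, 14, 23, 35, 46, 70, 115, 161, 230, 322, 805
Sum = 1 + 2 + 5 + 7 + 10 + 14 + 23 + 35 + 46 + 70 + 115 + 161 + 230 + 322 + 805 = 1846
1846 > 1610 → abundant

s(1610) = 1846 (abundant)


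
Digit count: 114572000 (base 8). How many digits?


114572000 in base 8 = 665035340
Number of digits = 9

9 digits (base 8)


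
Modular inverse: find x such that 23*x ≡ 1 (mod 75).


Use the extended Euclidean algorithm on (75, 23); each row r = 75*s + 23*t:
r=75, s=1, t=0
r=23, s=0, t=1
q=3: r=6, s=1, t=-3   [75*(1) + 23*(-3) = 6]
q=3: r=5, s=-3, t=10   [75*(-3) + 23*(10) = 5]
q=1: r=1, s=4, t=-13   [75*(4) + 23*(-13) = 1]
q=5: r=0, s=-23, t=75   [75*(-23) + 23*(75) = 0]
GCD = 1 with t = -13, so 23*(-13) ≡ 1 (mod 75)
Inverse = -13 mod 75 = 62
Check: 23 * 62 = 1426 ≡ 1 (mod 75)

23^(-1) ≡ 62 (mod 75)


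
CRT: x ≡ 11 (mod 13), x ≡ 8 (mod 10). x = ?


M = 13*10 = 130
M1 = M/13 = 10, M2 = M/10 = 13
M1^(-1) mod 13 = 4, M2^(-1) mod 10 = 7
x = 11*10*4 + 8*13*7 = 1168
1168 mod 130 = 128
Check: 128 mod 13 = 11 ✓, 128 mod 10 = 8 ✓

x ≡ 128 (mod 130)


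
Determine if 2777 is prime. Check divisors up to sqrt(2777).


Check divisors up to sqrt(2777) = 52.6972
No divisors found.
2777 is prime.

Yes, 2777 is prime


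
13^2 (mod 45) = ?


13^1 mod 45 = 13
13^2 mod 45 = 34


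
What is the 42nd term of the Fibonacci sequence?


Sequence: 1, 1, 2, 3, 5, 8, 13, 21, 34, 55, 89, 144, 233, 377, 610, 987, 1597, 2584, 4181, 6765, 10946, 17711, 28657, 46368, 75025, 121393, 196418, 317811, 514229, 832040, 1346269, 2178309, 3524578, 5702887, 9227465, 14930352, 24157817, 39088169, 63245986, 102334155, 165580141, 267914296
F(42) = 267914296


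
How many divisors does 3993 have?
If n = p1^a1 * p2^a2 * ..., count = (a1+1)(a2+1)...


3993 = 3^1 × 11^3
d(3993) = (1+1) × (3+1) = 8

8 divisors


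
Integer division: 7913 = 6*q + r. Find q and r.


7913 = 6 * 1318 + 5
Check: 7908 + 5 = 7913

q = 1318, r = 5


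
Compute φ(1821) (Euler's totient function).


1821 = 3 × 607
Prime factors: 3, 607
φ(1821) = 1821 × (1-1/3) × (1-1/607)
= 1821 × 2/3 × 606/607 = 1212

φ(1821) = 1212


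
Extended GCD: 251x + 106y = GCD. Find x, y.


Tabular extended Euclidean (each row: r = 251*s + 106*t):
r=251, s=1, t=0
r=106, s=0, t=1
q=2: r=39, s=1, t=-2   [251*(1) + 106*(-2) = 39]
q=2: r=28, s=-2, t=5   [251*(-2) + 106*(5) = 28]
q=1: r=11, s=3, t=-7   [251*(3) + 106*(-7) = 11]
q=2: r=6, s=-8, t=19   [251*(-8) + 106*(19) = 6]
q=1: r=5, s=11, t=-26   [251*(11) + 106*(-26) = 5]
q=1: r=1, s=-19, t=45   [251*(-19) + 106*(45) = 1]
q=5: r=0, s=106, t=-251   [251*(106) + 106*(-251) = 0]
GCD = 1; from the row with r=1: x=-19, y=45
Check: 251*(-19) + 106*(45) = -4769 + 4770 = 1

GCD = 1, x = -19, y = 45


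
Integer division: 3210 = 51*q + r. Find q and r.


3210 = 51 * 62 + 48
Check: 3162 + 48 = 3210

q = 62, r = 48


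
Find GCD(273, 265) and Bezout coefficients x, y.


Tabular extended Euclidean (each row: r = 273*s + 265*t):
r=273, s=1, t=0
r=265, s=0, t=1
q=1: r=8, s=1, t=-1   [273*(1) + 265*(-1) = 8]
q=33: r=1, s=-33, t=34   [273*(-33) + 265*(34) = 1]
q=8: r=0, s=265, t=-273   [273*(265) + 265*(-273) = 0]
GCD = 1; from the row with r=1: x=-33, y=34
Check: 273*(-33) + 265*(34) = -9009 + 9010 = 1

GCD = 1, x = -33, y = 34


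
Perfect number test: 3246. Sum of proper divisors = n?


Proper divisors of 3246: 1, 2, 3, 6, 541, 1082, 1623
Sum = 1 + 2 + 3 + 6 + 541 + 1082 + 1623 = 3258

No, 3246 is not perfect (3258 ≠ 3246)


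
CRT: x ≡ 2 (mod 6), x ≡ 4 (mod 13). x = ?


M = 6*13 = 78
M1 = M/6 = 13, M2 = M/13 = 6
M1^(-1) mod 6 = 1, M2^(-1) mod 13 = 11
x = 2*13*1 + 4*6*11 = 290
290 mod 78 = 56
Check: 56 mod 6 = 2 ✓, 56 mod 13 = 4 ✓

x ≡ 56 (mod 78)


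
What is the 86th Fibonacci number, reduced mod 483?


F(k) mod 483 for k=1..86:
1, 1, 2, 3, 5, 8, 13, 21, 34, 55, 89, 144, 233, 377, 127, 21, 148, 169, 317, 3, 320, 323, 160, 0, 160, 160, 320, 480, 317, 314, 148, 462, 127, 106, 233, 339, 89, 428, 34, 462, 13, 475, 5, 480, 2, 482, 1, 0, 1, 1, 2, 3, 5, 8, 13, 21, 34, 55, 89, 144, 233, 377, 127, 21, 148, 169, 317, 3, 320, 323, 160, 0, 160, 160, 320, 480, 317, 314, 148, 462, 127, 106, 233, 339, 89, 428
F(86) mod 483 = 428


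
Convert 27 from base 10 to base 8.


27 (base 10) = 27 (decimal)
27 (decimal) = 33 (base 8)


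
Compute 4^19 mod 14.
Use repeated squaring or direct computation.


4^1 mod 14 = 4
4^2 mod 14 = 2
4^3 mod 14 = 8
4^4 mod 14 = 4
4^5 mod 14 = 2
4^6 mod 14 = 8
4^7 mod 14 = 4
4^8 mod 14 = 2
4^9 mod 14 = 8
4^10 mod 14 = 4
4^11 mod 14 = 2
4^12 mod 14 = 8
4^13 mod 14 = 4
4^14 mod 14 = 2
4^15 mod 14 = 8
4^16 mod 14 = 4
4^17 mod 14 = 2
4^18 mod 14 = 8
4^19 mod 14 = 4


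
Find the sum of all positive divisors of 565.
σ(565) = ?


Divisors of 565: 1, 5, 113, 565
Sum = 1 + 5 + 113 + 565 = 684

σ(565) = 684


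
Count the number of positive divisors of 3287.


3287 = 19^1 × 173^1
d(3287) = (1+1) × (1+1) = 4

4 divisors


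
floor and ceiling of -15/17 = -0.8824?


-15/17 = -0.8824
floor = -1
ceil = 0

floor = -1, ceil = 0


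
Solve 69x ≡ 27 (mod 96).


GCD(69, 96) = 3 divides 27
Divide: 23x ≡ 9 (mod 32)
x ≡ 31 (mod 32)


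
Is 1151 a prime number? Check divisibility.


Check divisors up to sqrt(1151) = 33.9264
No divisors found.
1151 is prime.

Yes, 1151 is prime


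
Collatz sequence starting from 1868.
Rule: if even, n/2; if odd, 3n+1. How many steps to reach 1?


1868 → 934 → 467 → 1402 → 701 → 2104 → 1052 → 526 → 263 → 790 → 395 → 1186 → 593 → 1780 → 890 → 445 → 1336 → 668 → 334 → 167 → 502 → 251 → 754 → 377 → 1132 → 566 → 283 → 850 → 425 → 1276 → 638 → 319 → 958 → 479 → 1438 → 719 → 2158 → 1079 → 3238 → 1619 → 4858 → 2429 → 7288 → 3644 → 1822 → 911 → 2734 → 1367 → 4102 → 2051 → 6154 → 3077 → 9232 → 4616 → 2308 → 1154 → 577 → 1732 → 866 → 433 → 1300 → 650 → 325 → 976 → 488 → 244 → 122 → 61 → 184 → 92 → 46 → 23 → 70 → 35 → 106 → 53 → 160 → 80 → 40 → 20 → 10 → 5 → 16 → 8 → 4 → 2 → 1
Total steps = 86

86 steps


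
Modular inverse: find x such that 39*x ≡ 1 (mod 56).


Use the extended Euclidean algorithm on (56, 39); each row r = 56*s + 39*t:
r=56, s=1, t=0
r=39, s=0, t=1
q=1: r=17, s=1, t=-1   [56*(1) + 39*(-1) = 17]
q=2: r=5, s=-2, t=3   [56*(-2) + 39*(3) = 5]
q=3: r=2, s=7, t=-10   [56*(7) + 39*(-10) = 2]
q=2: r=1, s=-16, t=23   [56*(-16) + 39*(23) = 1]
q=2: r=0, s=39, t=-56   [56*(39) + 39*(-56) = 0]
GCD = 1 with t = 23, so 39*(23) ≡ 1 (mod 56)
Inverse = 23 mod 56 = 23
Check: 39 * 23 = 897 ≡ 1 (mod 56)

39^(-1) ≡ 23 (mod 56)


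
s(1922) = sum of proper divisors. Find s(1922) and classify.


Proper divisors: 1, 2, 31, 62, 961
Sum = 1 + 2 + 31 + 62 + 961 = 1057
1057 < 1922 → deficient

s(1922) = 1057 (deficient)


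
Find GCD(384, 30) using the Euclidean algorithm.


384 = 12 * 30 + 24
30 = 1 * 24 + 6
24 = 4 * 6 + 0
GCD = 6


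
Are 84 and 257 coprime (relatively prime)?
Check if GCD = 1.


Euclidean algorithm:
257 = 3 * 84 + 5
84 = 16 * 5 + 4
5 = 1 * 4 + 1
4 = 4 * 1 + 0
GCD(84, 257) = 1

Yes, coprime (GCD = 1)


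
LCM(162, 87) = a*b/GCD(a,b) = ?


GCD(162, 87) = 3
LCM = 162*87/3 = 14094/3 = 4698

LCM = 4698


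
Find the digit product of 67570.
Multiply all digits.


6 × 7 × 5 × 7 × 0 = 0


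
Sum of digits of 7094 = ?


7 + 0 + 9 + 4 = 20


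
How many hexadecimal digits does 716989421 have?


716989421 in base 16 = 2ABC63ED
Number of digits = 8

8 digits (base 16)


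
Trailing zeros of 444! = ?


floor(444/5) = 88
floor(444/25) = 17
floor(444/125) = 3
Total = 108

108 trailing zeros


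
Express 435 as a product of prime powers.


435 / 3 = 145
145 / 5 = 29
29 / 29 = 1
435 = 3 × 5 × 29


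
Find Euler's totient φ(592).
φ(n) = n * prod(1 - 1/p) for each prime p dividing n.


592 = 2^4 × 37
Prime factors: 2, 37
φ(592) = 592 × (1-1/2) × (1-1/37)
= 592 × 1/2 × 36/37 = 288

φ(592) = 288


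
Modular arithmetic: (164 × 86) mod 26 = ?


164 × 86 = 14104
14104 mod 26 = 12


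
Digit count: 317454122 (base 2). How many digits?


317454122 in base 2 = 10010111010111111011100101010
Number of digits = 29

29 digits (base 2)


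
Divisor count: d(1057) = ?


1057 = 7^1 × 151^1
d(1057) = (1+1) × (1+1) = 4

4 divisors


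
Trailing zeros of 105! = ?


floor(105/5) = 21
floor(105/25) = 4
Total = 25

25 trailing zeros


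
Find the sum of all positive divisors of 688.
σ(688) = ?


Divisors of 688: 1, 2, 4, 8, 16, 43, 86, 172, 344, 688
Sum = 1 + 2 + 4 + 8 + 16 + 43 + 86 + 172 + 344 + 688 = 1364

σ(688) = 1364


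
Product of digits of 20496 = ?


2 × 0 × 4 × 9 × 6 = 0


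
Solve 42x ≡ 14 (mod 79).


GCD(42, 79) = 1, unique solution
a^(-1) mod 79 = 32
x = 32 * 14 mod 79 = 53

x ≡ 53 (mod 79)


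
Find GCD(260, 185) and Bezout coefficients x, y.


Tabular extended Euclidean (each row: r = 260*s + 185*t):
r=260, s=1, t=0
r=185, s=0, t=1
q=1: r=75, s=1, t=-1   [260*(1) + 185*(-1) = 75]
q=2: r=35, s=-2, t=3   [260*(-2) + 185*(3) = 35]
q=2: r=5, s=5, t=-7   [260*(5) + 185*(-7) = 5]
q=7: r=0, s=-37, t=52   [260*(-37) + 185*(52) = 0]
GCD = 5; from the row with r=5: x=5, y=-7
Check: 260*(5) + 185*(-7) = 1300 - 1295 = 5

GCD = 5, x = 5, y = -7


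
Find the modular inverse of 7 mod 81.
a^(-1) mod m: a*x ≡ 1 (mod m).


Use the extended Euclidean algorithm on (81, 7); each row r = 81*s + 7*t:
r=81, s=1, t=0
r=7, s=0, t=1
q=11: r=4, s=1, t=-11   [81*(1) + 7*(-11) = 4]
q=1: r=3, s=-1, t=12   [81*(-1) + 7*(12) = 3]
q=1: r=1, s=2, t=-23   [81*(2) + 7*(-23) = 1]
q=3: r=0, s=-7, t=81   [81*(-7) + 7*(81) = 0]
GCD = 1 with t = -23, so 7*(-23) ≡ 1 (mod 81)
Inverse = -23 mod 81 = 58
Check: 7 * 58 = 406 ≡ 1 (mod 81)

7^(-1) ≡ 58 (mod 81)


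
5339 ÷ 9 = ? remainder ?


5339 = 9 * 593 + 2
Check: 5337 + 2 = 5339

q = 593, r = 2


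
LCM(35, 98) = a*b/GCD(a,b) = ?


GCD(35, 98) = 7
LCM = 35*98/7 = 3430/7 = 490

LCM = 490


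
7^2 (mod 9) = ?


7^1 mod 9 = 7
7^2 mod 9 = 4


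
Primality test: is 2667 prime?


2667 / 3 = 889 (exact division)
2667 is NOT prime.

No, 2667 is not prime


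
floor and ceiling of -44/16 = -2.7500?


-44/16 = -2.7500
floor = -3
ceil = -2

floor = -3, ceil = -2


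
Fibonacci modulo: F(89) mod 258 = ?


F(k) mod 258 for k=1..89:
1, 1, 2, 3, 5, 8, 13, 21, 34, 55, 89, 144, 233, 119, 94, 213, 49, 4, 53, 57, 110, 167, 19, 186, 205, 133, 80, 213, 35, 248, 25, 15, 40, 55, 95, 150, 245, 137, 124, 3, 127, 130, 257, 129, 128, 257, 127, 126, 253, 121, 116, 237, 95, 74, 169, 243, 154, 139, 35, 174, 209, 125, 76, 201, 19, 220, 239, 201, 182, 125, 49, 174, 223, 139, 104, 243, 89, 74, 163, 237, 142, 121, 5, 126, 131, 257, 130, 129, 1
F(89) mod 258 = 1


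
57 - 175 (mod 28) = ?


57 - 175 = -118
-118 mod 28 = 22


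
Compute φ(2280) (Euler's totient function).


2280 = 2^3 × 3 × 5 × 19
Prime factors: 2, 3, 5, 19
φ(2280) = 2280 × (1-1/2) × (1-1/3) × (1-1/5) × (1-1/19)
= 2280 × 1/2 × 2/3 × 4/5 × 18/19 = 576

φ(2280) = 576


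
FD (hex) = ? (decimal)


FD (base 16) = 253 (decimal)
253 (decimal) = 253 (base 10)


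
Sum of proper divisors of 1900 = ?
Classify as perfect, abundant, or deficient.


Proper divisors: 1, 2, 4, 5, 10, 19, 20, 25, 38, 50, 76, 95, 100, 190, 380, 475, 950
Sum = 1 + 2 + 4 + 5 + 10 + 19 + 20 + 25 + 38 + 50 + 76 + 95 + 100 + 190 + 380 + 475 + 950 = 2440
2440 > 1900 → abundant

s(1900) = 2440 (abundant)


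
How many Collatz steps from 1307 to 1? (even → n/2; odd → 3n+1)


1307 → 3922 → 1961 → 5884 → 2942 → 1471 → 4414 → 2207 → 6622 → 3311 → 9934 → 4967 → 14902 → 7451 → 22354 → 11177 → 33532 → 16766 → 8383 → 25150 → 12575 → 37726 → 18863 → 56590 → 28295 → 84886 → 42443 → 127330 → 63665 → 190996 → 95498 → 47749 → 143248 → 71624 → 35812 → 17906 → 8953 → 26860 → 13430 → 6715 → 20146 → 10073 → 30220 → 15110 → 7555 → 22666 → 11333 → 34000 → 17000 → 8500 → 4250 → 2125 → 6376 → 3188 → 1594 → 797 → 2392 → 1196 → 598 → 299 → 898 → 449 → 1348 → 674 → 337 → 1012 → 506 → 253 → 760 → 380 → 190 → 95 → 286 → 143 → 430 → 215 → 646 → 323 → 970 → 485 → 1456 → 728 → 364 → 182 → 91 → 274 → 137 → 412 → 206 → 103 → 310 → 155 → 466 → 233 → 700 → 350 → 175 → 526 → 263 → 790 → 395 → 1186 → 593 → 1780 → 890 → 445 → 1336 → 668 → 334 → 167 → 502 → 251 → 754 → 377 → 1132 → 566 → 283 → 850 → 425 → 1276 → 638 → 319 → 958 → 479 → 1438 → 719 → 2158 → 1079 → 3238 → 1619 → 4858 → 2429 → 7288 → 3644 → 1822 → 911 → 2734 → 1367 → 4102 → 2051 → 6154 → 3077 → 9232 → 4616 → 2308 → 1154 → 577 → 1732 → 866 → 433 → 1300 → 650 → 325 → 976 → 488 → 244 → 122 → 61 → 184 → 92 → 46 → 23 → 70 → 35 → 106 → 53 → 160 → 80 → 40 → 20 → 10 → 5 → 16 → 8 → 4 → 2 → 1
Total steps = 176

176 steps
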